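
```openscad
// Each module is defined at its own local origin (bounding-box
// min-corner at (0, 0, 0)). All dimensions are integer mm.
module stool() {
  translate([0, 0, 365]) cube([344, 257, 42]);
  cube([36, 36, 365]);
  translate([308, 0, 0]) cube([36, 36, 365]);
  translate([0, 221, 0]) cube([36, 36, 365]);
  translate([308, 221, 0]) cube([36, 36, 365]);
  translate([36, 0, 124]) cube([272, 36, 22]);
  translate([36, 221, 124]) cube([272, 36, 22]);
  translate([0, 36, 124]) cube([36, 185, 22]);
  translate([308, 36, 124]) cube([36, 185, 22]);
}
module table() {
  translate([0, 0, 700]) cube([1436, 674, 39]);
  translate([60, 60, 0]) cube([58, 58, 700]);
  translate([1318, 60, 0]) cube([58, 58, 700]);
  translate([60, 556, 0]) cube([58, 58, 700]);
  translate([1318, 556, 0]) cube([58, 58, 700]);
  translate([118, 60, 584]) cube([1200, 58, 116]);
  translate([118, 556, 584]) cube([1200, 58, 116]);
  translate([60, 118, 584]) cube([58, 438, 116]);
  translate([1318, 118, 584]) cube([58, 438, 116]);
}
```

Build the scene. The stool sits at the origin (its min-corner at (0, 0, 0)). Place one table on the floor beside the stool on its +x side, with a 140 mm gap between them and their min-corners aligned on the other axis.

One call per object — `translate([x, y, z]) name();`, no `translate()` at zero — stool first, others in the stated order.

stool();
translate([484, 0, 0]) table();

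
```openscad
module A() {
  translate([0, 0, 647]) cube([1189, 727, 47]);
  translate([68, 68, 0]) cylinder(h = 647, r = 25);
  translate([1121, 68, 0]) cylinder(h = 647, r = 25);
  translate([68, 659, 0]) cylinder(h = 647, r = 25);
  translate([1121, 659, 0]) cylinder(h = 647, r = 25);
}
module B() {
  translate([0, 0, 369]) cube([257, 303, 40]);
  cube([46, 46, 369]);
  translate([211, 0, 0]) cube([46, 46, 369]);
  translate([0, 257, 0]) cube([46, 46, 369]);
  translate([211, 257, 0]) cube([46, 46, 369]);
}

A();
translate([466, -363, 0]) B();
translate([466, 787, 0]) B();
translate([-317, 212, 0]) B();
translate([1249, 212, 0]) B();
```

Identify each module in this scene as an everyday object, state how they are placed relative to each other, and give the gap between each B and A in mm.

A is a table. B is a stool. Four stools sit around the table at the −y, +y, −x, +x sides. The gap between each stool and the table is 60 mm.

Each stool's nearest face is 60 mm from the table's bounding box.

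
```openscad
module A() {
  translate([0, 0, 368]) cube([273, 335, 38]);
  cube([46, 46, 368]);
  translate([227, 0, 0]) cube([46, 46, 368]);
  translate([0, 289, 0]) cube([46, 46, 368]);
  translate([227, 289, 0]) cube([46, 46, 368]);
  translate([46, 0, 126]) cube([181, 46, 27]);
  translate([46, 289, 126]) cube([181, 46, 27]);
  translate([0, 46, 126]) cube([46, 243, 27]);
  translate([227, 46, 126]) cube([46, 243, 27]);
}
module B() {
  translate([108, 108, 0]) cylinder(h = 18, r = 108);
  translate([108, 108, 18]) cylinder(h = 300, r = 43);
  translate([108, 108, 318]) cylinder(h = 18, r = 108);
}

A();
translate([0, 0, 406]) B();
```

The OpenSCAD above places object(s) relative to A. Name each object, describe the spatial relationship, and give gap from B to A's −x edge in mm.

The spool's min-x is at 0; the stool's min-x is 0; gap = 0 mm.

A is a stool. B is a spool. The spool is on top of the stool. The gap from the spool to the stool's −x edge is 0 mm.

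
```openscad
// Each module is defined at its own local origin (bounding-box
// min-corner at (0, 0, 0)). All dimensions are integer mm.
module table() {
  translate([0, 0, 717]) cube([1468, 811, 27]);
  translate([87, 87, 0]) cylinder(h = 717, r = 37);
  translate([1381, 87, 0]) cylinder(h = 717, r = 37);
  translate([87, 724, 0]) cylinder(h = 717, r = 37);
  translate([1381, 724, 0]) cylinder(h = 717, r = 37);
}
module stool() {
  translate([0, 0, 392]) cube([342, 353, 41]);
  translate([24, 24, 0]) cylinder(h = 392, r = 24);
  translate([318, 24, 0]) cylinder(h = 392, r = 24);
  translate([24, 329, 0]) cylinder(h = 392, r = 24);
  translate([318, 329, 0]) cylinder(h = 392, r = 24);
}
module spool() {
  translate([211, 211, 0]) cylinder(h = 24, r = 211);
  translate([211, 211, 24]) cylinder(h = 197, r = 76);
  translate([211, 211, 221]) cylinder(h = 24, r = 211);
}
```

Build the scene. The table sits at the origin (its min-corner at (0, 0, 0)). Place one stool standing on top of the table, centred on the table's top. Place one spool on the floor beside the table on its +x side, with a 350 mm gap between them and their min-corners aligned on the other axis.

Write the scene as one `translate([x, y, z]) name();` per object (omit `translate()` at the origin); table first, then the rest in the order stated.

table();
translate([563, 229, 744]) stool();
translate([1818, 0, 0]) spool();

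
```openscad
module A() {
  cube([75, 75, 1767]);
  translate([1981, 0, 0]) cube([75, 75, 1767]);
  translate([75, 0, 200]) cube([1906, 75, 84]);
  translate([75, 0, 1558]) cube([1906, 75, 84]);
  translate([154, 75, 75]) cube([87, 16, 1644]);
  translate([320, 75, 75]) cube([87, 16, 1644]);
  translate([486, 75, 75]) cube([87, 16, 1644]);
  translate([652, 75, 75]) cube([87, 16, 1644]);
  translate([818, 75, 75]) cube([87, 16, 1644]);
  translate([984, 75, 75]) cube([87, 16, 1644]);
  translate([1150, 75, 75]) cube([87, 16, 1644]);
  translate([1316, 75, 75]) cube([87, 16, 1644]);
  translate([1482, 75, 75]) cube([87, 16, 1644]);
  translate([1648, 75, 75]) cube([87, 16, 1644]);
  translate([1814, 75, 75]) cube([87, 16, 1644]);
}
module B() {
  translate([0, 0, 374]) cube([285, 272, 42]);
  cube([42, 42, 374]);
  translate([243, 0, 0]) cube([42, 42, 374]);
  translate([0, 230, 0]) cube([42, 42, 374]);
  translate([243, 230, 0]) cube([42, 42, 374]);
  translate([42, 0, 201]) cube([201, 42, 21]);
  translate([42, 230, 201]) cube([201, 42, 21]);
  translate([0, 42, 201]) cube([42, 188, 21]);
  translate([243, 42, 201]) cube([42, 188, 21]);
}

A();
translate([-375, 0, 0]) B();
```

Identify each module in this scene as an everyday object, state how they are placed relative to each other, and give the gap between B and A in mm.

The stool's nearest face is 90 mm from the fence section's −x face.

A is a fence section. B is a stool. The stool is on the floor beside the fence section on its −x side. The gap between the stool and the fence section is 90 mm.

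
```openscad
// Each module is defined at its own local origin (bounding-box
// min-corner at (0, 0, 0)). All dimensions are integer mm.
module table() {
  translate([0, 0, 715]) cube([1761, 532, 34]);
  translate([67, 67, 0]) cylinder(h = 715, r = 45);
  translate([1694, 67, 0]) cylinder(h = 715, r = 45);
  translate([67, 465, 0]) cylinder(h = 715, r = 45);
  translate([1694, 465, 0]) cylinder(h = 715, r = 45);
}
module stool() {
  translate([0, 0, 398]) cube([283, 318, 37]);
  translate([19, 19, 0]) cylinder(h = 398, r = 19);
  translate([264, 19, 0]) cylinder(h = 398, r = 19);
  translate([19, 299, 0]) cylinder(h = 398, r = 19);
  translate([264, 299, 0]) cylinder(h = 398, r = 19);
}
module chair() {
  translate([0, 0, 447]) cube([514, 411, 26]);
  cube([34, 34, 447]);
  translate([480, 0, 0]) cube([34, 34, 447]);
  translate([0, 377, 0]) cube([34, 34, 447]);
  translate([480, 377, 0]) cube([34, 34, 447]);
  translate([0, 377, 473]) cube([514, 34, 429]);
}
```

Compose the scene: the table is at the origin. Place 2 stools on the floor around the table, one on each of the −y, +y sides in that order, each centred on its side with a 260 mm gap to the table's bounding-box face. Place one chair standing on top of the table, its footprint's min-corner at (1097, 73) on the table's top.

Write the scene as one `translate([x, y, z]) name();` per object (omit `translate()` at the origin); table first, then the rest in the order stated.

table();
translate([739, -578, 0]) stool();
translate([739, 792, 0]) stool();
translate([1097, 73, 749]) chair();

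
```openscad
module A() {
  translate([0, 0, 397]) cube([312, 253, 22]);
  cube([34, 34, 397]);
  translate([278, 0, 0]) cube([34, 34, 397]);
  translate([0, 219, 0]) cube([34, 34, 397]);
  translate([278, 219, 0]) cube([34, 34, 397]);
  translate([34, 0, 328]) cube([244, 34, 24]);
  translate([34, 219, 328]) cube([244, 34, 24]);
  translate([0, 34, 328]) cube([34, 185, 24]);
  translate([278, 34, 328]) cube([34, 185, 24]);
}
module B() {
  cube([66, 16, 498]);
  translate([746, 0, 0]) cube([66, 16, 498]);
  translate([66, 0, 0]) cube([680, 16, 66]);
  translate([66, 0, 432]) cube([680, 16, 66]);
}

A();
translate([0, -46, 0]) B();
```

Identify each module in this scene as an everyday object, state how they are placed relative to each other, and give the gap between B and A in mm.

A is a stool. B is a picture frame. The picture frame is on the floor beside the stool on its −y side. The gap between the picture frame and the stool is 30 mm.

The picture frame's nearest face is 30 mm from the stool's −y face.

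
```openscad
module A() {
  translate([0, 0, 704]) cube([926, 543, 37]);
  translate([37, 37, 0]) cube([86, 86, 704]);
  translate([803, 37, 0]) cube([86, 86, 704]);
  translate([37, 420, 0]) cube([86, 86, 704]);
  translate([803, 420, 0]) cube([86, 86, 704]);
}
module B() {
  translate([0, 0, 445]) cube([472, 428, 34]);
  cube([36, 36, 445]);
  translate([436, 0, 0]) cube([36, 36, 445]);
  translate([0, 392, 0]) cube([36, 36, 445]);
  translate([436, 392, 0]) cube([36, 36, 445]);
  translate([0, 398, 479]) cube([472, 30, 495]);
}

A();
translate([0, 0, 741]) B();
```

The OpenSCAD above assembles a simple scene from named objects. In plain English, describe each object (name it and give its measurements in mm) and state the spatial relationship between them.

A is a table: top 926 mm (x) × 543 mm (y), 37 mm thick, upper face at z = 741 mm, on four 86×86 mm square legs, each inset 37 mm from the nearest pair of top edges, running from z = 0 to the bottom of the top.

B is a chair: 472×428 mm seat, 34 mm thick, top at z = 479 mm, on four 36 mm square corner legs flush with the seat edges. A 30 mm thick backrest slab spans the full seat width, extending 495 mm above the seat top, its back face flush with the seat's +y edge.

The chair is on top of the table.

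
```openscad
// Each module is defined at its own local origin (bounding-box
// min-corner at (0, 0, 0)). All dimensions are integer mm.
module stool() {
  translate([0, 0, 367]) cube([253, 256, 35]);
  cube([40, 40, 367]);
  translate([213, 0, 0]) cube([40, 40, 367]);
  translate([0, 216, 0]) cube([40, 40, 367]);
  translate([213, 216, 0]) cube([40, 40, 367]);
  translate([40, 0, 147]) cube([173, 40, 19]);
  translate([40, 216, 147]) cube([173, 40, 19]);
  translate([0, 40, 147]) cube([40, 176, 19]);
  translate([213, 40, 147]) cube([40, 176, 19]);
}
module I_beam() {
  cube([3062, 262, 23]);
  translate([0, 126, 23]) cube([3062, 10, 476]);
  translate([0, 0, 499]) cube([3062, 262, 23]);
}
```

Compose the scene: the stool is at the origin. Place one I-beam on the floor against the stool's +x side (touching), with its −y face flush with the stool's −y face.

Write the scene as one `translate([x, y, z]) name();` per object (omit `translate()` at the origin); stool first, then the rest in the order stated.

stool();
translate([253, 0, 0]) I_beam();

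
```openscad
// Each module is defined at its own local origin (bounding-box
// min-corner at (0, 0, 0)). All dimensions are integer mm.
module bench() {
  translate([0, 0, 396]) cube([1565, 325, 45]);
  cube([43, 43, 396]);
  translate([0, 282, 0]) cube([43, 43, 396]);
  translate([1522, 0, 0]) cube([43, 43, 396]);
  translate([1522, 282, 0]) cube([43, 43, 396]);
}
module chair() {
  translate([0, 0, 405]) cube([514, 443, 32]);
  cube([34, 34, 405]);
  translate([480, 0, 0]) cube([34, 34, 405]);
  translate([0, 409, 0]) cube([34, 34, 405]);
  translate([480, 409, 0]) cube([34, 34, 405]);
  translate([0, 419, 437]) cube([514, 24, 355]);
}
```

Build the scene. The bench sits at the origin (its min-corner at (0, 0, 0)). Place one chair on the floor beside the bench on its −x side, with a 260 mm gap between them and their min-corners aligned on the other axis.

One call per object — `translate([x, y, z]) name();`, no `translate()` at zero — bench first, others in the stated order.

bench();
translate([-774, 0, 0]) chair();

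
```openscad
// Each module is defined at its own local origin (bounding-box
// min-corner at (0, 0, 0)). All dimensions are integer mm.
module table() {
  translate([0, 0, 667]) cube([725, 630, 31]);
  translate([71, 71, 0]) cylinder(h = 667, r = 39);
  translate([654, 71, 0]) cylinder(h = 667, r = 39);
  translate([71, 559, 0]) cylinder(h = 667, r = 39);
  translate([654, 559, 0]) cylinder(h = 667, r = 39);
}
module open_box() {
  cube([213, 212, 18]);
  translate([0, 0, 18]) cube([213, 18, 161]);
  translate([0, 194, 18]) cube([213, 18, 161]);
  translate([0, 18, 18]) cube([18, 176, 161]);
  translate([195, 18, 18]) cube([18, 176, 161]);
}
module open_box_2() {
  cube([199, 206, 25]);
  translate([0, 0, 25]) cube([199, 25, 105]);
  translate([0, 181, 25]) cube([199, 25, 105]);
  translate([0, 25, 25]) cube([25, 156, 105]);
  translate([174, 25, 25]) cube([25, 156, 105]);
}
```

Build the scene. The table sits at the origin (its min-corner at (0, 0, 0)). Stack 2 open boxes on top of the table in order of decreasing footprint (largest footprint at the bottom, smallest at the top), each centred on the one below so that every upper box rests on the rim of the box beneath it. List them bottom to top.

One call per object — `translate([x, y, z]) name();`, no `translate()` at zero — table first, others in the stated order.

table();
translate([256, 209, 698]) open_box();
translate([263, 212, 877]) open_box_2();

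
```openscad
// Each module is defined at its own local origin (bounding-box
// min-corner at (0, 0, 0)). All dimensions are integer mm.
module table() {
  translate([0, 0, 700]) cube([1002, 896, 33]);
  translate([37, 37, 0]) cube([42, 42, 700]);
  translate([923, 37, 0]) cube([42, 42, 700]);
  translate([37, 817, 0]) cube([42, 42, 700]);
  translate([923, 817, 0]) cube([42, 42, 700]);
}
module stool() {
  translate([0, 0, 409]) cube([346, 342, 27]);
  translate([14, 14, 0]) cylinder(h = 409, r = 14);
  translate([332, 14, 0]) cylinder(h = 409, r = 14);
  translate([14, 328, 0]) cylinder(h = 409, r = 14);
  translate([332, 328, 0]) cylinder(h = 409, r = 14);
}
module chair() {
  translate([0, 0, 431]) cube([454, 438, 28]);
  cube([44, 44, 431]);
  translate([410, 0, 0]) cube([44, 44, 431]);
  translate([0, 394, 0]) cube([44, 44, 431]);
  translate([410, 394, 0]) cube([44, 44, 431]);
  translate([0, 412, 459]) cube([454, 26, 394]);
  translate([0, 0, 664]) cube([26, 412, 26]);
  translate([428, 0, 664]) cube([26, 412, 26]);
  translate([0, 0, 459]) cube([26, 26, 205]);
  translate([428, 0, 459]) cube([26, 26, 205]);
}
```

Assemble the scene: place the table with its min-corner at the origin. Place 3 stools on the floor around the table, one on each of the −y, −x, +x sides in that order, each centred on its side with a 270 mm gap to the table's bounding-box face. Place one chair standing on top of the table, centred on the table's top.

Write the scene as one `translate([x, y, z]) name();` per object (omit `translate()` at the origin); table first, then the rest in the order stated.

table();
translate([328, -612, 0]) stool();
translate([-616, 277, 0]) stool();
translate([1272, 277, 0]) stool();
translate([274, 229, 733]) chair();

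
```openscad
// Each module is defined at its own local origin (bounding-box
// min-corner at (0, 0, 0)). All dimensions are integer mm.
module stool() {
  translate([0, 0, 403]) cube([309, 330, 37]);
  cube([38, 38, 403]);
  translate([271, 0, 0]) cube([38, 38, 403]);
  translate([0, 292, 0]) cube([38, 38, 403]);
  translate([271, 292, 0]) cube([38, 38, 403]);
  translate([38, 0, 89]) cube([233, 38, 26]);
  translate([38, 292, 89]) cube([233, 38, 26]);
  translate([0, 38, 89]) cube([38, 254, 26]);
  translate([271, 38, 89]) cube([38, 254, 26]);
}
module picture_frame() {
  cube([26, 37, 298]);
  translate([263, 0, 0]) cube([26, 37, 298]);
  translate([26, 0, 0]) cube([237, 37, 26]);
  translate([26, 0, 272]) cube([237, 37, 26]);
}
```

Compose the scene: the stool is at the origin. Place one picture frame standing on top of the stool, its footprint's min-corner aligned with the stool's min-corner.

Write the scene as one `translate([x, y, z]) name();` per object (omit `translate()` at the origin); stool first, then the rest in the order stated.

stool();
translate([0, 0, 440]) picture_frame();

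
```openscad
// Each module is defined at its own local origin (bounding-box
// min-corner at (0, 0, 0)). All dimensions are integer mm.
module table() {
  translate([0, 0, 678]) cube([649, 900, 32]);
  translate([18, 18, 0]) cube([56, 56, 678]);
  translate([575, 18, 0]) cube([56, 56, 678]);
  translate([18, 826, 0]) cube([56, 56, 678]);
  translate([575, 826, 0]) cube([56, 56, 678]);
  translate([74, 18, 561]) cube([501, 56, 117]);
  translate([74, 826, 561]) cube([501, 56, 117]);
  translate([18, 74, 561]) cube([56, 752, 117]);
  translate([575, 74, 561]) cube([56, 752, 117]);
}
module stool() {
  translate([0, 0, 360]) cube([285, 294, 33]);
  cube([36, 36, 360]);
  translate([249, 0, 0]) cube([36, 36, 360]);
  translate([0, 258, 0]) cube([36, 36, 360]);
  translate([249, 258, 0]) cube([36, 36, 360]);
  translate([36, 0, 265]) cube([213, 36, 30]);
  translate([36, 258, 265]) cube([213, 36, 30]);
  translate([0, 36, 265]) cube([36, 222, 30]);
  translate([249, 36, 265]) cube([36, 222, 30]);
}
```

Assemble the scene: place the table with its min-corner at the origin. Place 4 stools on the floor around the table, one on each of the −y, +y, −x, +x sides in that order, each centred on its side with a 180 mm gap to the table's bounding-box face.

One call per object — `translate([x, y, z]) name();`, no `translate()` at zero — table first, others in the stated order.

table();
translate([182, -474, 0]) stool();
translate([182, 1080, 0]) stool();
translate([-465, 303, 0]) stool();
translate([829, 303, 0]) stool();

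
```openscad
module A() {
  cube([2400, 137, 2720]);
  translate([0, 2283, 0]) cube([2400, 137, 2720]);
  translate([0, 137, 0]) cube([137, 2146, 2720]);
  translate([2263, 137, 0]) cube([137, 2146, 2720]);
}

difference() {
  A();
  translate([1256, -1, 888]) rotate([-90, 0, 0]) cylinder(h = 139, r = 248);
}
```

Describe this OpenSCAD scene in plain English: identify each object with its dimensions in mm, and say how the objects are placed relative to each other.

A is a box-shaped house frame (walls only): outside footprint 2400×2420 mm, wall height 2720 mm, wall thickness 137 mm. The two y-facing walls run the full x-width; the two x-facing walls fit between the inner faces of the y-facing walls.

The house frame has a circular hole of radius 248 mm through its front wall, centred at (x = 1256, z = 888).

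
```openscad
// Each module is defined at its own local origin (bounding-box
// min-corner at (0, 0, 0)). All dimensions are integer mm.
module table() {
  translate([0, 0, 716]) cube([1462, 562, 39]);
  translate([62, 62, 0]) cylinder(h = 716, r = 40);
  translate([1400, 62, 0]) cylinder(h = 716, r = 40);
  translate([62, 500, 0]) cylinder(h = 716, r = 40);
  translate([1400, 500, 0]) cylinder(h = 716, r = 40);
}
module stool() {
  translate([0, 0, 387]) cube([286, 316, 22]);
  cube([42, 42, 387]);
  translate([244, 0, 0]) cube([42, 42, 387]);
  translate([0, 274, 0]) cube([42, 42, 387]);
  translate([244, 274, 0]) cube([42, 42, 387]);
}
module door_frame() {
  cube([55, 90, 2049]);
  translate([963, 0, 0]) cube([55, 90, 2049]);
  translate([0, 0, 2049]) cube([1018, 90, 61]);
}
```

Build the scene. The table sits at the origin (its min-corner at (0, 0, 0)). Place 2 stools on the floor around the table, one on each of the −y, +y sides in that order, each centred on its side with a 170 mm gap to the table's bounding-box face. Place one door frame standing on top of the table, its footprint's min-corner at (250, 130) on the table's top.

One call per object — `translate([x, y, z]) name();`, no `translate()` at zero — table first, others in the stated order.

table();
translate([588, -486, 0]) stool();
translate([588, 732, 0]) stool();
translate([250, 130, 755]) door_frame();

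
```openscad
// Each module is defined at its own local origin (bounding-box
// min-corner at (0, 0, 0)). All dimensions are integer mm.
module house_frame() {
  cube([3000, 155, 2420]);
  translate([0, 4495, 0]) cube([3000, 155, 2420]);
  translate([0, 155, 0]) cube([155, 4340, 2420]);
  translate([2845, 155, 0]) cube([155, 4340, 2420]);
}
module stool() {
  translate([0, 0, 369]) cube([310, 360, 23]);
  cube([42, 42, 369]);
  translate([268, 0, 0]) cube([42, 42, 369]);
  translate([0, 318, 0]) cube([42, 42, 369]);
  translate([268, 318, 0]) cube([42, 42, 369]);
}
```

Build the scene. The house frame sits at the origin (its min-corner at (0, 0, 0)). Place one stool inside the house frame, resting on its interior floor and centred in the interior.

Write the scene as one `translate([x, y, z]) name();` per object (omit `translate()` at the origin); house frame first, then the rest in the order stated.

house_frame();
translate([1345, 2145, 0]) stool();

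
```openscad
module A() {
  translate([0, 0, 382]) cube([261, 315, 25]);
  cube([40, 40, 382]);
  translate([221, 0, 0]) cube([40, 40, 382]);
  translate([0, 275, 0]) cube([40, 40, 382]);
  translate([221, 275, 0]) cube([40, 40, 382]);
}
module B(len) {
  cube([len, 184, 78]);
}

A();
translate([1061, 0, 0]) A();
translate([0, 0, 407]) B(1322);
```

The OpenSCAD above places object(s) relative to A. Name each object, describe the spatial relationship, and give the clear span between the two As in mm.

A is a stool. B is a beam. A beam spans the tops of two stools. The clear span between the two stools is 800 mm.

Second stool starts at x = 1061; first ends at x = 261; clear span = 1061 − 261 = 800 mm.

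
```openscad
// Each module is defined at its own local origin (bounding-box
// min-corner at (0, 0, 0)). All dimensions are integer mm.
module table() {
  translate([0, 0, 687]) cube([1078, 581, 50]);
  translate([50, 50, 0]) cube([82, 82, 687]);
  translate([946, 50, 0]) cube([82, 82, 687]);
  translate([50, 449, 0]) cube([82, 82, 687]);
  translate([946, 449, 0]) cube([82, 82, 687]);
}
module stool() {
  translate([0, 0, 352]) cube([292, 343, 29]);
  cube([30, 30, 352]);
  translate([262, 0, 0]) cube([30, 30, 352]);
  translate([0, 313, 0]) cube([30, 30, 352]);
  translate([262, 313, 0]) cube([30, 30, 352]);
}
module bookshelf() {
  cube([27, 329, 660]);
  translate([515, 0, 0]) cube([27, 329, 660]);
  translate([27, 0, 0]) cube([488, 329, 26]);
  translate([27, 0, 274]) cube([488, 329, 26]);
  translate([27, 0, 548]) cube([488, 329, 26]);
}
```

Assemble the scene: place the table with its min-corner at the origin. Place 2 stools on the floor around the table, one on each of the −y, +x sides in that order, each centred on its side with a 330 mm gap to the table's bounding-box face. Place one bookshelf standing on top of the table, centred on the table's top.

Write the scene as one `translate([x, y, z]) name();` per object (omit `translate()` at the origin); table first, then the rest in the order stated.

table();
translate([393, -673, 0]) stool();
translate([1408, 119, 0]) stool();
translate([268, 126, 737]) bookshelf();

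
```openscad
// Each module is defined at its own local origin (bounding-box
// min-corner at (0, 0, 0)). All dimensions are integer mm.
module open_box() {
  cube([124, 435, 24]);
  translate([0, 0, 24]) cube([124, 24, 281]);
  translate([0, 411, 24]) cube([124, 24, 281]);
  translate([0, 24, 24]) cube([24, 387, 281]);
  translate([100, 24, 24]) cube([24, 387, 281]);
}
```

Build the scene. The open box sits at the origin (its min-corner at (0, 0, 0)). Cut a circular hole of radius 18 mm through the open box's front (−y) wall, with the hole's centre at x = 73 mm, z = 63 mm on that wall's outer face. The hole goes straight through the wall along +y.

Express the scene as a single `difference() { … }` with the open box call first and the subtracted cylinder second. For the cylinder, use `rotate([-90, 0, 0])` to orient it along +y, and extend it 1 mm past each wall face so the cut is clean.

difference() {
  open_box();
  translate([73, -1, 63]) rotate([-90, 0, 0]) cylinder(h = 26, r = 18);
}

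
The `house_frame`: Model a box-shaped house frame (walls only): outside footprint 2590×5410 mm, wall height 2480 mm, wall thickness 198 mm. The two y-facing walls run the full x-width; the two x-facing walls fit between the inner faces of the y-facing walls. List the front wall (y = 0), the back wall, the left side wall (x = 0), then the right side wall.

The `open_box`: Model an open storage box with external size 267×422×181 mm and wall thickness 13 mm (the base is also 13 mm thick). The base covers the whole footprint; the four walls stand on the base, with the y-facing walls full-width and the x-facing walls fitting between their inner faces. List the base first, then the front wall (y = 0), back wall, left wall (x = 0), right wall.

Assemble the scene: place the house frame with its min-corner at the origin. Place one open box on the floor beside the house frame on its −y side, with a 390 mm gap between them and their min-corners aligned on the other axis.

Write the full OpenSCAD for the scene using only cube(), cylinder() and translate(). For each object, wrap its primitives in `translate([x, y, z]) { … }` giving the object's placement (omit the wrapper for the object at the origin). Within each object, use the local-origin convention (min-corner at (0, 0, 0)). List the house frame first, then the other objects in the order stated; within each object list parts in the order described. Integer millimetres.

cube([2590, 198, 2480]);
translate([0, 5212, 0]) cube([2590, 198, 2480]);
translate([0, 198, 0]) cube([198, 5014, 2480]);
translate([2392, 198, 0]) cube([198, 5014, 2480]);
translate([0, -812, 0]) {
  cube([267, 422, 13]);
  translate([0, 0, 13]) cube([267, 13, 168]);
  translate([0, 409, 13]) cube([267, 13, 168]);
  translate([0, 13, 13]) cube([13, 396, 168]);
  translate([254, 13, 13]) cube([13, 396, 168]);
}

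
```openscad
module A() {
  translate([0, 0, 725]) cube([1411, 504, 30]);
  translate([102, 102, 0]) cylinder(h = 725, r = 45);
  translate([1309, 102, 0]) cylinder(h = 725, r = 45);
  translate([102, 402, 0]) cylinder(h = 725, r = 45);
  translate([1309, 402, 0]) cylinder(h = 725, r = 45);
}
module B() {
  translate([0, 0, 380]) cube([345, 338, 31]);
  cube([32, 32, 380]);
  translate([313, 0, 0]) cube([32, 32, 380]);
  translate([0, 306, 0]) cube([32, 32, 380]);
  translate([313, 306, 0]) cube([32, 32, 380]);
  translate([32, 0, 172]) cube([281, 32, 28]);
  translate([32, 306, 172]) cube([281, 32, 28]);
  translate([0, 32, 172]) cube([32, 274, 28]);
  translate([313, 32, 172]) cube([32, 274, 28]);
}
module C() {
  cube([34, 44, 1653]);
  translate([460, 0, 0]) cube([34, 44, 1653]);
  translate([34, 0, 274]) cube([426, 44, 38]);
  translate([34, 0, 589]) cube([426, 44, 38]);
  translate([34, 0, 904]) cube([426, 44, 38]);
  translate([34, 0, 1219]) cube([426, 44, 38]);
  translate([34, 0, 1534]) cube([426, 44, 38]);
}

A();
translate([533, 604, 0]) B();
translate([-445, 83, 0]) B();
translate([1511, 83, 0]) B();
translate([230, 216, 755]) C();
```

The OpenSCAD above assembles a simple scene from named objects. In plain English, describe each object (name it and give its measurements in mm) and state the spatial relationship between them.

A is a table with a 1411×504 mm rectangular top, 30 mm thick, top surface at z = 755 mm, supported by four round legs of 90 mm diameter, each leg's bounding box inset 57 mm from the nearest pair of top edges, running from the floor.

B is a simple wooden stool: a rectangular seat 345 mm (x) by 338 mm (y), 31 mm thick, top face at z = 411 mm, on four square legs, each 32×32 mm in cross-section. The legs rest on z = 0, each flush with a corner of the seat. Four stretchers, 32 mm wide and 28 mm tall, connect adjacent legs with their undersides at z = 172 mm, each running between the inner faces of the legs it joins and aligned with the legs' outer faces on the other axis.

C is a wooden ladder with two side rails of 34×44 mm section and 1653 mm height, set 494 mm apart overall. Between them run 5 rectangular rungs (44 mm deep, 38 mm thick), front faces flush with the rails' −y face. The bottom of the first rung is 274 mm above the floor and each subsequent rung is 315 mm higher than the one below.

Three stools sit around the table at the +y, −x, +x sides. The ladder is on top of the table.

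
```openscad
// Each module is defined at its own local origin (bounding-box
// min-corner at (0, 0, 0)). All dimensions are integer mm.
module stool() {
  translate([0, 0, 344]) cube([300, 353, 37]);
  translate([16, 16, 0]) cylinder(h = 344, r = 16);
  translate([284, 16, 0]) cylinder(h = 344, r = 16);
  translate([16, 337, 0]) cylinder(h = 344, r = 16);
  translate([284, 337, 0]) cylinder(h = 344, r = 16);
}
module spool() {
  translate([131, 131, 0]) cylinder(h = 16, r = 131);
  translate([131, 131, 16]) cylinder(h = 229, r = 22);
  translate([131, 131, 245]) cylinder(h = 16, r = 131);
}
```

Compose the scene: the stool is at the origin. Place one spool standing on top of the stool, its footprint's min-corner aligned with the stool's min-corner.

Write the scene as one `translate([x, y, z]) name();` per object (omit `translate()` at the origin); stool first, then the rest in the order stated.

stool();
translate([0, 0, 381]) spool();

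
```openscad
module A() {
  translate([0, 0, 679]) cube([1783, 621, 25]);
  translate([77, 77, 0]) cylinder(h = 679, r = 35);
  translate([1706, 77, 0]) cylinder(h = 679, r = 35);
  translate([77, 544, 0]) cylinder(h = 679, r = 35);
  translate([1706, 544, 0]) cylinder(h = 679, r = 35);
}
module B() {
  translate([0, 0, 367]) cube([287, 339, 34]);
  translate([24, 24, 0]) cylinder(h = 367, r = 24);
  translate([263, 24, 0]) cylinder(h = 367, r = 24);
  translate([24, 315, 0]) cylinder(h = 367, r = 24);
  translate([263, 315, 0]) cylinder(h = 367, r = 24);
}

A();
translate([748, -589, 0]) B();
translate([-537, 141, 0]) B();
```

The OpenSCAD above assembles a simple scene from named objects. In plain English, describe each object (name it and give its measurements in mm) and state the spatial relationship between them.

A is a table with a 1783×621 mm rectangular top, 25 mm thick, top surface at z = 704 mm, supported by four round legs of 70 mm diameter, each leg's bounding box inset 42 mm from the nearest pair of top edges, running from the floor.

B is a four-legged stool. The seat is a 287×339×34 mm slab whose top surface is at z = 401 mm; four round legs, each 48 mm in diameter, run from the floor (z = 0) to the underside of the seat, each leg's axis is inset half a diameter from the nearest pair of seat edges (so the leg's bounding box is flush with the corner).

Two stools sit around the table at the −y, −x sides.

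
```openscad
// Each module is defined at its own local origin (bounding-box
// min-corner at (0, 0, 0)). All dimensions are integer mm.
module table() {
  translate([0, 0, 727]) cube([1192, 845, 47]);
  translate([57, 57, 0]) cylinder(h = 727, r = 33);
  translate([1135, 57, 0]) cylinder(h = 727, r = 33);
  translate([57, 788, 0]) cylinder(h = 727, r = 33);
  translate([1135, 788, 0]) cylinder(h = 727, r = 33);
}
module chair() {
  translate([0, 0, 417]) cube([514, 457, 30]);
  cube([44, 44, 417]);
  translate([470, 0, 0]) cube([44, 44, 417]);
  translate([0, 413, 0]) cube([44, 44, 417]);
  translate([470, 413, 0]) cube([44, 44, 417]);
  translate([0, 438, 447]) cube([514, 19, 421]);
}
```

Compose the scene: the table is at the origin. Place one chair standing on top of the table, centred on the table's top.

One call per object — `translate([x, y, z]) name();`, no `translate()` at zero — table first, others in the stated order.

table();
translate([339, 194, 774]) chair();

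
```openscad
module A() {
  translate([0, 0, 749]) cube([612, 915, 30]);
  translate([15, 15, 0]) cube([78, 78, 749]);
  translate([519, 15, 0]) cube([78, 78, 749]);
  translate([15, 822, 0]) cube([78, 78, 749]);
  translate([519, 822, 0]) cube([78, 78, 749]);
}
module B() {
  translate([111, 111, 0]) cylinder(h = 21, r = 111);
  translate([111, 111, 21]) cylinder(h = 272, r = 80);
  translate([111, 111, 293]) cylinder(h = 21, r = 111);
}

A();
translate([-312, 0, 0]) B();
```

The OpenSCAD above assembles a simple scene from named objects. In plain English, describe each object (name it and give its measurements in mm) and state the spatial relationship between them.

A is a rectangular dining table. The top is 612×915×30 mm with its upper surface at z = 779 mm. It stands on four 78×78 mm square legs, each inset 15 mm from the nearest pair of top edges, running from the floor to the underside of the top.

B is a spool: two coaxial disc flanges of radius 111 mm and thickness 21 mm, joined by a core cylinder of radius 80 mm and height 272 mm. The lower flange rests on z = 0 and the three cylinders share a vertical axis.

The spool is on the floor beside the table on its −x side.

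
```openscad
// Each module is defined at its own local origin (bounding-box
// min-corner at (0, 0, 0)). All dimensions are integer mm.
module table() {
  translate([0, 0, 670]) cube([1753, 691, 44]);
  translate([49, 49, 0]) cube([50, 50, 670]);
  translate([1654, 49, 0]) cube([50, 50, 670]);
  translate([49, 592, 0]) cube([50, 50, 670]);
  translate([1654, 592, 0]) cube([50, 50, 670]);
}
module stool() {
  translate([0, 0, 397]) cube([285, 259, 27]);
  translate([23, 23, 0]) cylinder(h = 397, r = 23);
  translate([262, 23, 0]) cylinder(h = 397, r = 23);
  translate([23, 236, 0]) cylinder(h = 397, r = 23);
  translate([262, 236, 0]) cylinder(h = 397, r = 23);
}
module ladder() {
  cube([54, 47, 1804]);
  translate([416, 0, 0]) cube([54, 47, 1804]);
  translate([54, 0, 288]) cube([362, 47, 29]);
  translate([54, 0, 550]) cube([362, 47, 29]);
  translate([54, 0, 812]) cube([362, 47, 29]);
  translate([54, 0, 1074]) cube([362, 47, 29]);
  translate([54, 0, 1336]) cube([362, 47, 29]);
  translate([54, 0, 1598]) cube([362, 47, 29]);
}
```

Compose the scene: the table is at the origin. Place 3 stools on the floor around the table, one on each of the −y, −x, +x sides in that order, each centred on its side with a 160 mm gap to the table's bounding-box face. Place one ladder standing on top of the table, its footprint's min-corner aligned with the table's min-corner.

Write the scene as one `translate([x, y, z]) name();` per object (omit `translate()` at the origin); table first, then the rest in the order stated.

table();
translate([734, -419, 0]) stool();
translate([-445, 216, 0]) stool();
translate([1913, 216, 0]) stool();
translate([0, 0, 714]) ladder();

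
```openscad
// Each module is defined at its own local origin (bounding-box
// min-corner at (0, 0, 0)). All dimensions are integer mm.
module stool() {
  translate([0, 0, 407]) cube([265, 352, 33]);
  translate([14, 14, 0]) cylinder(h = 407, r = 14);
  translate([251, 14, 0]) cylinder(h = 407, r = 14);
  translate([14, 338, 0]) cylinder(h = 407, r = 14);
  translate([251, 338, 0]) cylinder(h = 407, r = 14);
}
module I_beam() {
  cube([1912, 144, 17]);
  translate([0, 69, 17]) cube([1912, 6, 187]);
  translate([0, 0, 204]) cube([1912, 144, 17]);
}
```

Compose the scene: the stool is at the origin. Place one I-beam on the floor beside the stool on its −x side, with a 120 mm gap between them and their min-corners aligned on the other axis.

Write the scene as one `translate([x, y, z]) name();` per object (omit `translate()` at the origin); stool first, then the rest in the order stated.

stool();
translate([-2032, 0, 0]) I_beam();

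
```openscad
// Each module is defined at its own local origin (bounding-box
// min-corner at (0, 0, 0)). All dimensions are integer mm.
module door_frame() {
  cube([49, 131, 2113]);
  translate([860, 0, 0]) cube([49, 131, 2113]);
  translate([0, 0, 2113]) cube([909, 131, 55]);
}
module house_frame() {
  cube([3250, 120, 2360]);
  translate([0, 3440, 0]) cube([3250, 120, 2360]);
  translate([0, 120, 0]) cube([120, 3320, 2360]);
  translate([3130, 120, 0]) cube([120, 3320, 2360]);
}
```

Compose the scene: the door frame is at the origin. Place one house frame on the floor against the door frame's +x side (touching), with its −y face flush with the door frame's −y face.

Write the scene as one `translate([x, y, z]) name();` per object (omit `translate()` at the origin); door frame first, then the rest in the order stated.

door_frame();
translate([909, 0, 0]) house_frame();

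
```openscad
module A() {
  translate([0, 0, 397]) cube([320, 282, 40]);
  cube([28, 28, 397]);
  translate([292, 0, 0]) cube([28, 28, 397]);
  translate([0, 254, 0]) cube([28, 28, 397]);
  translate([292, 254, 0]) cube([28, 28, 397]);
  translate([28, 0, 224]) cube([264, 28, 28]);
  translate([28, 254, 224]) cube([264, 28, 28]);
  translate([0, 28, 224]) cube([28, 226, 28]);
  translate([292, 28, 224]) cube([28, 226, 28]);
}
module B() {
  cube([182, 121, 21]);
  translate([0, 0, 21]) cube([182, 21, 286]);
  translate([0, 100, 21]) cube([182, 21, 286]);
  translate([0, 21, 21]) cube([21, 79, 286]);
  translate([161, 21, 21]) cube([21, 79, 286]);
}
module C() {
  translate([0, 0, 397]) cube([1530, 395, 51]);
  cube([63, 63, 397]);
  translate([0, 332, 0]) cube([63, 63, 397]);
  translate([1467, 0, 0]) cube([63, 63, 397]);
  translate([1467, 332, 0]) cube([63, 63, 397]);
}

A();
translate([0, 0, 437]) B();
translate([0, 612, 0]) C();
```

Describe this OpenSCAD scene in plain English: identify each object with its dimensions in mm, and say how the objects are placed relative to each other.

A is a four-legged stool. The seat is a 320×282×40 mm slab whose top surface is at z = 437 mm; four square legs, each 28×28 mm in cross-section, run from the floor (z = 0) to the underside of the seat, each flush with a corner of the seat. Four stretchers, 28 mm wide and 28 mm tall, connect adjacent legs with their undersides at z = 224 mm, each running between the inner faces of the legs it joins and aligned with the legs' outer faces on the other axis.

B is an open-topped rectangular box: outside dimensions 182×121×307 mm, with a uniform wall and base thickness of 21 mm. The base is a full 182×121 slab on the floor; four walls sit on top of the base. The front and back walls (the −y and +y sides) span the full width; the two side walls fit between them.

C is a bench: a 1530×395 mm seat slab, 51 mm thick, top at z = 448 mm, on four 63×63 mm square legs flush with the seat corners and standing on z = 0.

The open box is on top of the stool. The bench is on the floor beside the stool on its +y side.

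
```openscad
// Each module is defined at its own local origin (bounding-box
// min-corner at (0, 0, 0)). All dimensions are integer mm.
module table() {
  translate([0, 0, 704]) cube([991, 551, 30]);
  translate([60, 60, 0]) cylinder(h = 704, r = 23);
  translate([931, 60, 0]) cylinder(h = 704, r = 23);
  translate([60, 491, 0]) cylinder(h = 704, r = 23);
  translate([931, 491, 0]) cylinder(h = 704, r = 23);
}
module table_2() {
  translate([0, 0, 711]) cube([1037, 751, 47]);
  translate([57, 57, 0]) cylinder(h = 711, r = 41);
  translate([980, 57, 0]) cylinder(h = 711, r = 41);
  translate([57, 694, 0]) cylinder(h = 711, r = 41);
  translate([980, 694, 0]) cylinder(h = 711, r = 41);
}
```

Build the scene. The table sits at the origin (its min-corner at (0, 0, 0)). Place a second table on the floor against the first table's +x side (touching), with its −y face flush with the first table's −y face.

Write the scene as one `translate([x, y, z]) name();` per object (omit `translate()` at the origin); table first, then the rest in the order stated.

table();
translate([991, 0, 0]) table_2();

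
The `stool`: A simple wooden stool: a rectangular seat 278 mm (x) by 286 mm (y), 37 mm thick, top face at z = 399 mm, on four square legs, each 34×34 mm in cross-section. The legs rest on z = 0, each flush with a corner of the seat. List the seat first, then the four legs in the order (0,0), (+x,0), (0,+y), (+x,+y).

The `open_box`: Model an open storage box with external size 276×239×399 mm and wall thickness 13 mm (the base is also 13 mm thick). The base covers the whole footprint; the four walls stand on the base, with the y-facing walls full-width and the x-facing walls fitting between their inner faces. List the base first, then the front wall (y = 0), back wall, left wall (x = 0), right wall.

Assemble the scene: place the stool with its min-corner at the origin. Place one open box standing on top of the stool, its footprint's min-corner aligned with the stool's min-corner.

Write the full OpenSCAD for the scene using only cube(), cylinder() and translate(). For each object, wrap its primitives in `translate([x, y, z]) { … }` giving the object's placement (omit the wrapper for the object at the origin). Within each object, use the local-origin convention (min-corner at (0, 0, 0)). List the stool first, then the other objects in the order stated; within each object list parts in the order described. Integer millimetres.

translate([0, 0, 362]) cube([278, 286, 37]);
cube([34, 34, 362]);
translate([244, 0, 0]) cube([34, 34, 362]);
translate([0, 252, 0]) cube([34, 34, 362]);
translate([244, 252, 0]) cube([34, 34, 362]);
translate([0, 0, 399]) {
  cube([276, 239, 13]);
  translate([0, 0, 13]) cube([276, 13, 386]);
  translate([0, 226, 13]) cube([276, 13, 386]);
  translate([0, 13, 13]) cube([13, 213, 386]);
  translate([263, 13, 13]) cube([13, 213, 386]);
}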